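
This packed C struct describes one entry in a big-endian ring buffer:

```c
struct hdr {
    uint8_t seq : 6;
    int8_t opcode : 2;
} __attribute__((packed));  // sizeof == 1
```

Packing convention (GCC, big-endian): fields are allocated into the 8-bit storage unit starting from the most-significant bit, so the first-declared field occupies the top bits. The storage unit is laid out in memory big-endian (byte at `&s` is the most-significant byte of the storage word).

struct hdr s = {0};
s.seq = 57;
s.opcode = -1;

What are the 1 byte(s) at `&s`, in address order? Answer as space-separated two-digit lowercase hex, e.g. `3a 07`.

seq:6 = 57 → 0x39 << 2 → word 0xe4
opcode:2 = -1 → 0x3 << 0 → word 0xe7
word = 0xe7 → big-endian bytes:
  [0]=0xe7

e7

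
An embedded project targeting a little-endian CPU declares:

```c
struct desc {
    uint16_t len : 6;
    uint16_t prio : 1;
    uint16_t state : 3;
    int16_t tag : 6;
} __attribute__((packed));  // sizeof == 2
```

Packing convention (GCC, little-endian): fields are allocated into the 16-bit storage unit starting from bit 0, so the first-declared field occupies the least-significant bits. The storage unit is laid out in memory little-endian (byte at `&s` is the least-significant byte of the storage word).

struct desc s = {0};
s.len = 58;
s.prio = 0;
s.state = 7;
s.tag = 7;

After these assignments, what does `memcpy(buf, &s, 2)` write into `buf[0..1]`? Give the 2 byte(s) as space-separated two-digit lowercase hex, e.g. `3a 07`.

len (6b) val=58 bits=0x3a at bit 0: 0x003a
prio (1b) val=0 bits=0x0 at bit 6: 0x003a
state (3b) val=7 bits=0x7 at bit 7: 0x03ba
tag (6b) val=7 bits=0x7 at bit 10: 0x1fba
word = 0x1fba → little-endian bytes:
  [0]=0xba  [1]=0x1f

ba 1f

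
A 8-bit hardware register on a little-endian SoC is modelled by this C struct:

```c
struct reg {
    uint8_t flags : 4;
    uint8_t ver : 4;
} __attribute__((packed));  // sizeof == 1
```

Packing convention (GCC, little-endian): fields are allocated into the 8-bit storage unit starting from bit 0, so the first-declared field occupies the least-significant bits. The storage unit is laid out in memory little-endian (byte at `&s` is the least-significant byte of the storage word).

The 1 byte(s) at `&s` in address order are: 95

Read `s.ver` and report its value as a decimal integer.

9

[0]=0x95 (little-endian) → word 0x95
flags:4 @ bit 0 → (0x95>>0)&0xf = 0x5
ver:4 @ bit 4 → (0x95>>4)&0xf = 0x9  ←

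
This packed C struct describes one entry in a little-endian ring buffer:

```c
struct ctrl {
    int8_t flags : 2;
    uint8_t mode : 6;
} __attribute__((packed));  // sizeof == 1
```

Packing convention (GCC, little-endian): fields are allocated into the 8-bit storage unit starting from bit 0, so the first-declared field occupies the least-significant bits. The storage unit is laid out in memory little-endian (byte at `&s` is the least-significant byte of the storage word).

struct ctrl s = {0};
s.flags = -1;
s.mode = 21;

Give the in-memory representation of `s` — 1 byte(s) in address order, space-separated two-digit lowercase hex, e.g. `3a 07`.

flags (2b) val=-1 bits=0x3 at bit 0: 0x03
mode (6b) val=21 bits=0x15 at bit 2: 0x57
word = 0x57 → little-endian bytes:
  [0]=0x57

57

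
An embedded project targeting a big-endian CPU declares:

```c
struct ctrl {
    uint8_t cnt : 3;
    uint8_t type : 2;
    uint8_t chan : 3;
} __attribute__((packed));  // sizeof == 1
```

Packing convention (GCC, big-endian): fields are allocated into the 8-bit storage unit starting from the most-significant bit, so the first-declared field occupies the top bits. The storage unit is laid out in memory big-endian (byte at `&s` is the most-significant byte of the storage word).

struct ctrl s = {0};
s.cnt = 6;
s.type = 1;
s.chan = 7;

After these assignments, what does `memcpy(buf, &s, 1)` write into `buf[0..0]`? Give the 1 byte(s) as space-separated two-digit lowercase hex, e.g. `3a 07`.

cf

cnt (3b) val=6 bits=0x6 at bit 5: 0xc0
type (2b) val=1 bits=0x1 at bit 3: 0xc8
chan (3b) val=7 bits=0x7 at bit 0: 0xcf
word = 0xcf → big-endian bytes:
  [0]=0xcf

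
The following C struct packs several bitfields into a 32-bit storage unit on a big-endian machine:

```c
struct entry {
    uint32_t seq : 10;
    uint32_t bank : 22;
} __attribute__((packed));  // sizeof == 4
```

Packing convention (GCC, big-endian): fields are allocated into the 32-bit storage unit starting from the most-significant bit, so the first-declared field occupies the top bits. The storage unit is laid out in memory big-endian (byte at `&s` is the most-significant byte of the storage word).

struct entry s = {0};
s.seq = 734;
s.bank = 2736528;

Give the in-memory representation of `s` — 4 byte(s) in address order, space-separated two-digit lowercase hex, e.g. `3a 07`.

seq:10 = 734 → 0x2de << 22 → word 0xb7800000
bank:22 = 2736528 → 0x29c190 << 0 → word 0xb7a9c190
word = 0xb7a9c190 → big-endian bytes:
  [0]=0xb7  [1]=0xa9  [2]=0xc1  [3]=0x90

b7 a9 c1 90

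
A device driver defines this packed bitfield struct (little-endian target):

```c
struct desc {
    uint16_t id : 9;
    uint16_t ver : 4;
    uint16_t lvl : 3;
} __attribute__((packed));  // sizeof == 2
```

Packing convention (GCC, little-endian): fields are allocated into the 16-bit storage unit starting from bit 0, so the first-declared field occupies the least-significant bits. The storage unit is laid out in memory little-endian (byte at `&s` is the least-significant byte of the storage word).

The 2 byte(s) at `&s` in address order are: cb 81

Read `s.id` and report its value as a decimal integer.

[0]=0xcb [1]=0x81 (little-endian) → word 0x81cb
id:9 @ bit 0 → (0x81cb>>0)&0x1ff = 0x1cb  ←
ver:4 @ bit 9 → (0x81cb>>9)&0xf = 0x0
lvl:3 @ bit 13 → (0x81cb>>13)&0x7 = 0x4

459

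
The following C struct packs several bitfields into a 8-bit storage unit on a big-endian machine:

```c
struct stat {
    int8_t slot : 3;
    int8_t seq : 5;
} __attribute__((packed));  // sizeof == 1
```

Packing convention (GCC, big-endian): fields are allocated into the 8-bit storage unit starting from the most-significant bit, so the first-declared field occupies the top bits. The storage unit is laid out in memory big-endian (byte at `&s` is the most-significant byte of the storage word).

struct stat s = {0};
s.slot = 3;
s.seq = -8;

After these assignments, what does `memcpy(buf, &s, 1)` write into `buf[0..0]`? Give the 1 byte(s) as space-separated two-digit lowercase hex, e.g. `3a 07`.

78

slot:3 = 3 → 0x3 << 5 → word 0x60
seq:5 = -8 → 0x18 << 0 → word 0x78
word = 0x78 → big-endian bytes:
  [0]=0x78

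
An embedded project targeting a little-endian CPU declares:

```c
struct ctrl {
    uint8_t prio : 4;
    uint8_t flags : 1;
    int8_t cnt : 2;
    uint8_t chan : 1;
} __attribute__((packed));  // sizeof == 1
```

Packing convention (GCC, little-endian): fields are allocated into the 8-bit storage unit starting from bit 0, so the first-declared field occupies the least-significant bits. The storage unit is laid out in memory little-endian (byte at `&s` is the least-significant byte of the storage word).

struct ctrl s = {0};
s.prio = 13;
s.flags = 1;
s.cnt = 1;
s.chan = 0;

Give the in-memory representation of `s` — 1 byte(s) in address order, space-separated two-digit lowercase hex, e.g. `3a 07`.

prio:4 = 13 → 0xd << 0 → word 0x0d
flags:1 = 1 → 0x1 << 4 → word 0x1d
cnt:2 = 1 → 0x1 << 5 → word 0x3d
chan:1 = 0 → 0x0 << 7 → word 0x3d
word = 0x3d → little-endian bytes:
  [0]=0x3d

3d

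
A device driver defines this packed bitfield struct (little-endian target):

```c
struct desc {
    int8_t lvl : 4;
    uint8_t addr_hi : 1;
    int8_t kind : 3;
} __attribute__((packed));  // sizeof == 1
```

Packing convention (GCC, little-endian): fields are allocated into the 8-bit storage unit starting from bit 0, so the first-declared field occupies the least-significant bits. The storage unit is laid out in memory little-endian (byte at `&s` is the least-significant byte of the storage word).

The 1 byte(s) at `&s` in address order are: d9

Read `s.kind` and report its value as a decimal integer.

-2

[0]=0xd9 (little-endian) → word 0xd9
lvl [0+:4] = (word>>0) & 0xf = 9
addr_hi [4+:1] = (word>>4) & 0x1 = 1
kind [5+:3] = (word>>5) & 0x7 = 6  ←
kind signed 3b, MSB=1: 6 - 8 = -2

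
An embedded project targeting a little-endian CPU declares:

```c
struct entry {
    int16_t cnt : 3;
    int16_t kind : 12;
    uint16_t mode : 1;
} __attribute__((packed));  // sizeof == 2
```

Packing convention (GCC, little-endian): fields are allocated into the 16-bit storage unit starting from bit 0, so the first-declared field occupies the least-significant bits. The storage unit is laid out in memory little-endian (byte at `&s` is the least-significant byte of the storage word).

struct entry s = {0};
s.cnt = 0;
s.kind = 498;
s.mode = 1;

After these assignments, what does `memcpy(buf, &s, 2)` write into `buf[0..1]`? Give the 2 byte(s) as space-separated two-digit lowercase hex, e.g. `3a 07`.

90 8f

cnt:3 = 0 → 0x0 << 0 → word 0x0000
kind:12 = 498 → 0x1f2 << 3 → word 0x0f90
mode:1 = 1 → 0x1 << 15 → word 0x8f90
word = 0x8f90 → little-endian bytes:
  [0]=0x90  [1]=0x8f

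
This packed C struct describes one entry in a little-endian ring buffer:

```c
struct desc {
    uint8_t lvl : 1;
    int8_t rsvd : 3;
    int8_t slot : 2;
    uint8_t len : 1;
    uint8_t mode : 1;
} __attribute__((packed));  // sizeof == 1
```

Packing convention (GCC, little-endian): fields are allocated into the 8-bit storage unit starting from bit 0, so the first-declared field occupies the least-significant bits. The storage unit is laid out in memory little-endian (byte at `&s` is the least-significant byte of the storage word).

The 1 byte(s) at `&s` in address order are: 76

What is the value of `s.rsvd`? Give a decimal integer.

3

[0]=0x76 (little-endian) → word 0x76
lvl [0+:1] = (word>>0) & 0x1 = 0
rsvd [1+:3] = (word>>1) & 0x7 = 3  ←
slot [4+:2] = (word>>4) & 0x3 = 3
len [6+:1] = (word>>6) & 0x1 = 1
mode [7+:1] = (word>>7) & 0x1 = 0
rsvd signed 3b, MSB=0: value = 3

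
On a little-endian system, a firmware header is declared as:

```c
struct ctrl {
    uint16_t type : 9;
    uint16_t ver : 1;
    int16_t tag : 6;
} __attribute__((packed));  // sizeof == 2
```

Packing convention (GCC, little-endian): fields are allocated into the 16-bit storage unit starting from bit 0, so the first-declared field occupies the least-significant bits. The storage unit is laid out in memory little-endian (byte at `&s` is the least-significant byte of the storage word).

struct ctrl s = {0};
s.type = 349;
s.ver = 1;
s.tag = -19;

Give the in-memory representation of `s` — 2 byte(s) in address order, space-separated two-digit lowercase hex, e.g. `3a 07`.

5d b7

type (9b) val=349 bits=0x15d at bit 0: 0x015d
ver (1b) val=1 bits=0x1 at bit 9: 0x035d
tag (6b) val=-19 bits=0x2d at bit 10: 0xb75d
word = 0xb75d → little-endian bytes:
  [0]=0x5d  [1]=0xb7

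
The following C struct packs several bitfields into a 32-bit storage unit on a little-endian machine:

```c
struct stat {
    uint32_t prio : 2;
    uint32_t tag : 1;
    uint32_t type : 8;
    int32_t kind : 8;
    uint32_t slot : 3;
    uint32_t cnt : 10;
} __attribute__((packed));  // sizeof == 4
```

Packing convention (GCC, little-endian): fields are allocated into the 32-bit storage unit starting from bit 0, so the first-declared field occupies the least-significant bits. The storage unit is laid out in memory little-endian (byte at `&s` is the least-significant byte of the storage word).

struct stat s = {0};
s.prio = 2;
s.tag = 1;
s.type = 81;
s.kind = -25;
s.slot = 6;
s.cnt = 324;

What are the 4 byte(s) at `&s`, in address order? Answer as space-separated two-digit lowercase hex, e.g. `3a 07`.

prio (2b) val=2 bits=0x2 at bit 0: 0x00000002
tag (1b) val=1 bits=0x1 at bit 2: 0x00000006
type (8b) val=81 bits=0x51 at bit 3: 0x0000028e
kind (8b) val=-25 bits=0xe7 at bit 11: 0x00073a8e
slot (3b) val=6 bits=0x6 at bit 19: 0x00373a8e
cnt (10b) val=324 bits=0x144 at bit 22: 0x51373a8e
word = 0x51373a8e → little-endian bytes:
  [0]=0x8e  [1]=0x3a  [2]=0x37  [3]=0x51

8e 3a 37 51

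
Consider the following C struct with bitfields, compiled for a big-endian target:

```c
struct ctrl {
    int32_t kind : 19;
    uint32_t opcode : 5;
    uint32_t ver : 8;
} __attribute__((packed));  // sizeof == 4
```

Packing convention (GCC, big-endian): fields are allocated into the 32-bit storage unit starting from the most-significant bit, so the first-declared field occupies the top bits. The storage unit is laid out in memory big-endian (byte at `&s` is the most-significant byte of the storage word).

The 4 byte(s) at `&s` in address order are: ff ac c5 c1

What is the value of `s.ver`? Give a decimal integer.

[0]=0xff [1]=0xac [2]=0xc5 [3]=0xc1 (big-endian) → word 0xffacc5c1
kind:19 @ bit 13 → (0xffacc5c1>>13)&0x7ffff = 0x7fd66
opcode:5 @ bit 8 → (0xffacc5c1>>8)&0x1f = 0x5
ver:8 @ bit 0 → (0xffacc5c1>>0)&0xff = 0xc1  ←

193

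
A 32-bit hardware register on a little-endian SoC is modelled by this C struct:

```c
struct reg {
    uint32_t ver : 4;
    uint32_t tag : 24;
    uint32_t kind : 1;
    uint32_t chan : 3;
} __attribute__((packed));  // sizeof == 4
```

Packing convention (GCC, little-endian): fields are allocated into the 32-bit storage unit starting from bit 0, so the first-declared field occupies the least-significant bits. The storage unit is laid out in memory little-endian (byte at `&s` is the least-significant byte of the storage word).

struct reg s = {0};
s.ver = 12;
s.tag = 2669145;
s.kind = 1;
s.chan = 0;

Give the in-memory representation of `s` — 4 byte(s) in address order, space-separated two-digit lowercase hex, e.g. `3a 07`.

ver (4b) val=12 bits=0xc at bit 0: 0x0000000c
tag (24b) val=2669145 bits=0x28ba59 at bit 4: 0x028ba59c
kind (1b) val=1 bits=0x1 at bit 28: 0x128ba59c
chan (3b) val=0 bits=0x0 at bit 29: 0x128ba59c
word = 0x128ba59c → little-endian bytes:
  [0]=0x9c  [1]=0xa5  [2]=0x8b  [3]=0x12

9c a5 8b 12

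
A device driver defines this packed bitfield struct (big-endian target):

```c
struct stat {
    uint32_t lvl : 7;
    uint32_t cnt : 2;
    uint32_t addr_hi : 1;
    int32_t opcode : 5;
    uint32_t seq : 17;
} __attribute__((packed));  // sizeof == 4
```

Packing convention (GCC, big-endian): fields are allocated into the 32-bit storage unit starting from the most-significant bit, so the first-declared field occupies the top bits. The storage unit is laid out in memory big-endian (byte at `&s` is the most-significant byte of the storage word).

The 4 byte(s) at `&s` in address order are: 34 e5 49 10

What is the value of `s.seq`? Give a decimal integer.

[0]=0x34 [1]=0xe5 [2]=0x49 [3]=0x10 (big-endian) → word 0x34e54910
lvl [25+:7] = (word>>25) & 0x7f = 26
cnt [23+:2] = (word>>23) & 0x3 = 1
addr_hi [22+:1] = (word>>22) & 0x1 = 1
opcode [17+:5] = (word>>17) & 0x1f = 18
seq [0+:17] = (word>>0) & 0x1ffff = 84240  ←

84240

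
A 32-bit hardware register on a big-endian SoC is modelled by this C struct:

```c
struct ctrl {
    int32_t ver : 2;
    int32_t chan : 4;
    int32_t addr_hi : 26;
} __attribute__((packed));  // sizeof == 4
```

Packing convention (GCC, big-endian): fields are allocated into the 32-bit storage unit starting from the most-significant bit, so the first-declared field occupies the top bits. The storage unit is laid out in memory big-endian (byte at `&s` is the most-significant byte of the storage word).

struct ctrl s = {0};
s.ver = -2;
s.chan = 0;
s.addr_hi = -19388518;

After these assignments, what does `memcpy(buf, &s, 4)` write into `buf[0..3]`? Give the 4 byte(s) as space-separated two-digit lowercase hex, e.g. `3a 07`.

82 d8 27 9a

ver (2b) val=-2 bits=0x2 at bit 30: 0x80000000
chan (4b) val=0 bits=0x0 at bit 26: 0x80000000
addr_hi (26b) val=-19388518 bits=0x2d8279a at bit 0: 0x82d8279a
word = 0x82d8279a → big-endian bytes:
  [0]=0x82  [1]=0xd8  [2]=0x27  [3]=0x9a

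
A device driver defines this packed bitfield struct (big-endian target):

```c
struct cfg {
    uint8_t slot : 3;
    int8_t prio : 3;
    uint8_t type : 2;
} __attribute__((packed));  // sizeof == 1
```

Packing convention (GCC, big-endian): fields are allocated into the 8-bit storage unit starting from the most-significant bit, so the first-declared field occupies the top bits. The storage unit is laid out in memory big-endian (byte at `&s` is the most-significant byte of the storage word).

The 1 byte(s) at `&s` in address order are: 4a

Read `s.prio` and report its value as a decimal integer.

[0]=0x4a (big-endian) → word 0x4a
slot [5+:3] = (word>>5) & 0x7 = 2
prio [2+:3] = (word>>2) & 0x7 = 2  ←
type [0+:2] = (word>>0) & 0x3 = 2
prio signed 3b, MSB=0: value = 2

2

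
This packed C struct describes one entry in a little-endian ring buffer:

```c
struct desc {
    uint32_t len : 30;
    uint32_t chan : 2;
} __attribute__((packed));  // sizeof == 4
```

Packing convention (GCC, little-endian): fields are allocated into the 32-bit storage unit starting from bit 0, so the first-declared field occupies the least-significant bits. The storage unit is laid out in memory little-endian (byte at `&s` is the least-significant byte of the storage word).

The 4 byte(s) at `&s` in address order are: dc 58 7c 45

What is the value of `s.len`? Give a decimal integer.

92035292

[0]=0xdc [1]=0x58 [2]=0x7c [3]=0x45 (little-endian) → word 0x457c58dc
len [0+:30] = (word>>0) & 0x3fffffff = 92035292  ←
chan [30+:2] = (word>>30) & 0x3 = 1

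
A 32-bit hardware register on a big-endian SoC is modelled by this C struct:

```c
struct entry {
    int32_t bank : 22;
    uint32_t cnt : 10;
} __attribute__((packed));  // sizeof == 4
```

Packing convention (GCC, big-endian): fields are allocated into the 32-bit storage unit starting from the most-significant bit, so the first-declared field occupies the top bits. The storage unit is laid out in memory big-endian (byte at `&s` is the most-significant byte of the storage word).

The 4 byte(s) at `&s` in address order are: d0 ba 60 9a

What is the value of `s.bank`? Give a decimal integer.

-774504

[0]=0xd0 [1]=0xba [2]=0x60 [3]=0x9a (big-endian) → word 0xd0ba609a
bank [10+:22] = (word>>10) & 0x3fffff = 3419800  ←
cnt [0+:10] = (word>>0) & 0x3ff = 154
bank signed 22b, MSB=1: 3419800 - 4194304 = -774504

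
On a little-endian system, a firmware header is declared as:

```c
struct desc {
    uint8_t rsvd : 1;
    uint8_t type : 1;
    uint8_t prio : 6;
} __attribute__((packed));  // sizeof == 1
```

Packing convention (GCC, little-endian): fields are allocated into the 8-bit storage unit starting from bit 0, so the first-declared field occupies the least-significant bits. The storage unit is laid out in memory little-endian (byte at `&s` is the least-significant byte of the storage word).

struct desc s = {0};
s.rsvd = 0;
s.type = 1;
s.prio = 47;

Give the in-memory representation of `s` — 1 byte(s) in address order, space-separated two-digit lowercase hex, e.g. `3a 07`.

rsvd (1b) val=0 bits=0x0 at bit 0: 0x00
type (1b) val=1 bits=0x1 at bit 1: 0x02
prio (6b) val=47 bits=0x2f at bit 2: 0xbe
word = 0xbe → little-endian bytes:
  [0]=0xbe

be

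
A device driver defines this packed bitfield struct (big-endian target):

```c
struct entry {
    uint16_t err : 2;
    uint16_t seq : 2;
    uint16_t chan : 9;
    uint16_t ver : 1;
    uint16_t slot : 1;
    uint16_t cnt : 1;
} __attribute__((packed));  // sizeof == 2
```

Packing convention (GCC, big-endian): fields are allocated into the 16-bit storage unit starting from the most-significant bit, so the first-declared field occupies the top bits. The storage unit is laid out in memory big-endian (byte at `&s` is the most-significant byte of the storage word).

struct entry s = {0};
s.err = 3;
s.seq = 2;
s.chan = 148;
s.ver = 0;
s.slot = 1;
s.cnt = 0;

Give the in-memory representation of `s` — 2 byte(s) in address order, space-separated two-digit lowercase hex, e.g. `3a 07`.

err (2b) val=3 bits=0x3 at bit 14: 0xc000
seq (2b) val=2 bits=0x2 at bit 12: 0xe000
chan (9b) val=148 bits=0x94 at bit 3: 0xe4a0
ver (1b) val=0 bits=0x0 at bit 2: 0xe4a0
slot (1b) val=1 bits=0x1 at bit 1: 0xe4a2
cnt (1b) val=0 bits=0x0 at bit 0: 0xe4a2
word = 0xe4a2 → big-endian bytes:
  [0]=0xe4  [1]=0xa2

e4 a2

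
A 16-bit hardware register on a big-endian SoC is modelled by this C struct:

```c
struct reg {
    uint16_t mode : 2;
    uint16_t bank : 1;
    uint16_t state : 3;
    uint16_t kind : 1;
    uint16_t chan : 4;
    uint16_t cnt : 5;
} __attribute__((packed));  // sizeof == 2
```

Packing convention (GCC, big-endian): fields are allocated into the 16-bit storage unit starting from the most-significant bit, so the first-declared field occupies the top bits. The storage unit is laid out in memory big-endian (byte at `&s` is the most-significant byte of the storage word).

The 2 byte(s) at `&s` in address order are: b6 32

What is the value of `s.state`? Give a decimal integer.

5

[0]=0xb6 [1]=0x32 (big-endian) → word 0xb632
mode:2 @ bit 14 → (0xb632>>14)&0x3 = 0x2
bank:1 @ bit 13 → (0xb632>>13)&0x1 = 0x1
state:3 @ bit 10 → (0xb632>>10)&0x7 = 0x5  ←
kind:1 @ bit 9 → (0xb632>>9)&0x1 = 0x1
chan:4 @ bit 5 → (0xb632>>5)&0xf = 0x1
cnt:5 @ bit 0 → (0xb632>>0)&0x1f = 0x12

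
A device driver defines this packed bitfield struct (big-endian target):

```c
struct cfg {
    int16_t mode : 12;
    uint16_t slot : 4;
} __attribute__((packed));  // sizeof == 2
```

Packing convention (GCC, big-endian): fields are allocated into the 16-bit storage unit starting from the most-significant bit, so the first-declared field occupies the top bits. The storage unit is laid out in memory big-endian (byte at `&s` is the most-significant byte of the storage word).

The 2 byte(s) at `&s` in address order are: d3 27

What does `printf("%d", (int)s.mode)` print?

-718

[0]=0xd3 [1]=0x27 (big-endian) → word 0xd327
mode [4+:12] = (word>>4) & 0xfff = 3378  ←
slot [0+:4] = (word>>0) & 0xf = 7
mode signed 12b, MSB=1: 3378 - 4096 = -718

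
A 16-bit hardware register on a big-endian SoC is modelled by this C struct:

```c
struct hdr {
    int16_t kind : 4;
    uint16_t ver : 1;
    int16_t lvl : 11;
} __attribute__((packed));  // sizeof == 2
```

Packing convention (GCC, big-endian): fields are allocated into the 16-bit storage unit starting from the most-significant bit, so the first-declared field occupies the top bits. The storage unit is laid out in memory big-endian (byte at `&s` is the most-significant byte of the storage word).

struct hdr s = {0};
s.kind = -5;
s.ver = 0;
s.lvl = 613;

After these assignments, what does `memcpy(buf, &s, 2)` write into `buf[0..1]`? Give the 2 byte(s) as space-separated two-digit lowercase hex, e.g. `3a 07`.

b2 65

kind (4b) val=-5 bits=0xb at bit 12: 0xb000
ver (1b) val=0 bits=0x0 at bit 11: 0xb000
lvl (11b) val=613 bits=0x265 at bit 0: 0xb265
word = 0xb265 → big-endian bytes:
  [0]=0xb2  [1]=0x65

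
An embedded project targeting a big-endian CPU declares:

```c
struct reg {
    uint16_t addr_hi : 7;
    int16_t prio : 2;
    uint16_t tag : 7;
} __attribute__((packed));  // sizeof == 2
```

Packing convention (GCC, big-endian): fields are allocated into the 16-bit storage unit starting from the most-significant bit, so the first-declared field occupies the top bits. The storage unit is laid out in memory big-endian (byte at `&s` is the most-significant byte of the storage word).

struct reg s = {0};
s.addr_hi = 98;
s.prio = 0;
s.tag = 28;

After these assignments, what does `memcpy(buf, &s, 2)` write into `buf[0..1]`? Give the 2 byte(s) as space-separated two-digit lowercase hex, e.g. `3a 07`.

c4 1c

addr_hi:7 = 98 → 0x62 << 9 → word 0xc400
prio:2 = 0 → 0x0 << 7 → word 0xc400
tag:7 = 28 → 0x1c << 0 → word 0xc41c
word = 0xc41c → big-endian bytes:
  [0]=0xc4  [1]=0x1c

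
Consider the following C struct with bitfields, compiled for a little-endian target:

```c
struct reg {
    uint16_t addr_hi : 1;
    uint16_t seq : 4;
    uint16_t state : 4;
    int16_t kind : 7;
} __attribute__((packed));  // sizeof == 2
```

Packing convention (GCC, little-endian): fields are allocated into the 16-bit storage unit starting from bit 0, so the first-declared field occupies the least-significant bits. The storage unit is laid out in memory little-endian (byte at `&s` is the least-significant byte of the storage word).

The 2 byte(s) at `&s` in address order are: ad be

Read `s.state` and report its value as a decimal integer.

5

[0]=0xad [1]=0xbe (little-endian) → word 0xbead
addr_hi [0+:1] = (word>>0) & 0x1 = 1
seq [1+:4] = (word>>1) & 0xf = 6
state [5+:4] = (word>>5) & 0xf = 5  ←
kind [9+:7] = (word>>9) & 0x7f = 95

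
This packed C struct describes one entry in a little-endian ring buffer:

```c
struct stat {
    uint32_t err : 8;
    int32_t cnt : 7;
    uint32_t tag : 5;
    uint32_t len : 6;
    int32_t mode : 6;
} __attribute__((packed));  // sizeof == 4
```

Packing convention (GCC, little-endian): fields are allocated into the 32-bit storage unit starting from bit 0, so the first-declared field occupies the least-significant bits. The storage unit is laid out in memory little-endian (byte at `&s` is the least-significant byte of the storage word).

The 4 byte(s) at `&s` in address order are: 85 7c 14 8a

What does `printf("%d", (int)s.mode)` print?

[0]=0x85 [1]=0x7c [2]=0x14 [3]=0x8a (little-endian) → word 0x8a147c85
err:8 @ bit 0 → (0x8a147c85>>0)&0xff = 0x85
cnt:7 @ bit 8 → (0x8a147c85>>8)&0x7f = 0x7c
tag:5 @ bit 15 → (0x8a147c85>>15)&0x1f = 0x8
len:6 @ bit 20 → (0x8a147c85>>20)&0x3f = 0x21
mode:6 @ bit 26 → (0x8a147c85>>26)&0x3f = 0x22  ←
mode signed 6b, MSB=1: 34 - 64 = -30

-30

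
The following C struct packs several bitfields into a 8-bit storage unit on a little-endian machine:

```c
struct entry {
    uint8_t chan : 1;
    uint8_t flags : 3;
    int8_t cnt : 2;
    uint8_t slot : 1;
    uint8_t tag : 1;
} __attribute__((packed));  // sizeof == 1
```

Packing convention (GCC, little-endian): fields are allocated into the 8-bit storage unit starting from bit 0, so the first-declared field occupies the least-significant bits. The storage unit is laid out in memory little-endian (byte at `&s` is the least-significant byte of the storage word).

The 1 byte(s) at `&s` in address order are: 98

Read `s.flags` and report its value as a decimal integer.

[0]=0x98 (little-endian) → word 0x98
chan:1 @ bit 0 → (0x98>>0)&0x1 = 0x0
flags:3 @ bit 1 → (0x98>>1)&0x7 = 0x4  ←
cnt:2 @ bit 4 → (0x98>>4)&0x3 = 0x1
slot:1 @ bit 6 → (0x98>>6)&0x1 = 0x0
tag:1 @ bit 7 → (0x98>>7)&0x1 = 0x1

4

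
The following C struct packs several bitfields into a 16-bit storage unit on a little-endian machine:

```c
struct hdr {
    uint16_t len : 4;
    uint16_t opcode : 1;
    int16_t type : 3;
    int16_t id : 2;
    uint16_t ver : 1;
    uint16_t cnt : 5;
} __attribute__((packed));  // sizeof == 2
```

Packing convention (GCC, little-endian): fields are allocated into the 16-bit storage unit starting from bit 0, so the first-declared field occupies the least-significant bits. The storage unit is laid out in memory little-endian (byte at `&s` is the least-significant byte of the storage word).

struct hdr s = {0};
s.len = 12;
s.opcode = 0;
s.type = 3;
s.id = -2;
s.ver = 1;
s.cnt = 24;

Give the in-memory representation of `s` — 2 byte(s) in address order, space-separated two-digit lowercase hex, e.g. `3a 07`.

6c c6

len (4b) val=12 bits=0xc at bit 0: 0x000c
opcode (1b) val=0 bits=0x0 at bit 4: 0x000c
type (3b) val=3 bits=0x3 at bit 5: 0x006c
id (2b) val=-2 bits=0x2 at bit 8: 0x026c
ver (1b) val=1 bits=0x1 at bit 10: 0x066c
cnt (5b) val=24 bits=0x18 at bit 11: 0xc66c
word = 0xc66c → little-endian bytes:
  [0]=0x6c  [1]=0xc6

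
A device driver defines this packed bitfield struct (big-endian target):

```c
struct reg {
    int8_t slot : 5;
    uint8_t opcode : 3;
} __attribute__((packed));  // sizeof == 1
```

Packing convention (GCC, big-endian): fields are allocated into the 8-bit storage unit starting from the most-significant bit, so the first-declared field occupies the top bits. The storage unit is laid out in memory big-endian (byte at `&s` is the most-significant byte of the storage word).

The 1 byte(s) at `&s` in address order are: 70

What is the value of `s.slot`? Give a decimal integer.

14

[0]=0x70 (big-endian) → word 0x70
slot [3+:5] = (word>>3) & 0x1f = 14  ←
opcode [0+:3] = (word>>0) & 0x7 = 0
slot signed 5b, MSB=0: value = 14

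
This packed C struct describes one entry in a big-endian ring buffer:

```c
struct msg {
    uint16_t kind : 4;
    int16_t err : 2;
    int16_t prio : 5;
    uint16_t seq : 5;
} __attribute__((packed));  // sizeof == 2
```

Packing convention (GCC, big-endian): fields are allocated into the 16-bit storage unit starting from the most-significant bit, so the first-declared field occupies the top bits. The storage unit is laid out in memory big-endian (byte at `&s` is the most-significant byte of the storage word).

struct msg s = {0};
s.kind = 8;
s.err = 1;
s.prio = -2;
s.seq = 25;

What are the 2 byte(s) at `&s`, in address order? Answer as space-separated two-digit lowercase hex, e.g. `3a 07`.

87 d9

kind (4b) val=8 bits=0x8 at bit 12: 0x8000
err (2b) val=1 bits=0x1 at bit 10: 0x8400
prio (5b) val=-2 bits=0x1e at bit 5: 0x87c0
seq (5b) val=25 bits=0x19 at bit 0: 0x87d9
word = 0x87d9 → big-endian bytes:
  [0]=0x87  [1]=0xd9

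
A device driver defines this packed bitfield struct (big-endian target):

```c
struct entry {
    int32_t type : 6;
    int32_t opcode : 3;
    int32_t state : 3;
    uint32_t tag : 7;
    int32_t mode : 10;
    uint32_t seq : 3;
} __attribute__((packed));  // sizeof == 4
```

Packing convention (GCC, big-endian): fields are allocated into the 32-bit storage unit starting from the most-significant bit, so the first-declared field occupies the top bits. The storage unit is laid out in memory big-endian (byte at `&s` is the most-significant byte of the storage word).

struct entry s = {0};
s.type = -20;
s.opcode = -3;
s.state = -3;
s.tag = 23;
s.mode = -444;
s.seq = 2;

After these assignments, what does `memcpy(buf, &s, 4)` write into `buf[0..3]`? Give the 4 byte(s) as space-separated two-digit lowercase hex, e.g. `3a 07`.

type (6b) val=-20 bits=0x2c at bit 26: 0xb0000000
opcode (3b) val=-3 bits=0x5 at bit 23: 0xb2800000
state (3b) val=-3 bits=0x5 at bit 20: 0xb2d00000
tag (7b) val=23 bits=0x17 at bit 13: 0xb2d2e000
mode (10b) val=-444 bits=0x244 at bit 3: 0xb2d2f220
seq (3b) val=2 bits=0x2 at bit 0: 0xb2d2f222
word = 0xb2d2f222 → big-endian bytes:
  [0]=0xb2  [1]=0xd2  [2]=0xf2  [3]=0x22

b2 d2 f2 22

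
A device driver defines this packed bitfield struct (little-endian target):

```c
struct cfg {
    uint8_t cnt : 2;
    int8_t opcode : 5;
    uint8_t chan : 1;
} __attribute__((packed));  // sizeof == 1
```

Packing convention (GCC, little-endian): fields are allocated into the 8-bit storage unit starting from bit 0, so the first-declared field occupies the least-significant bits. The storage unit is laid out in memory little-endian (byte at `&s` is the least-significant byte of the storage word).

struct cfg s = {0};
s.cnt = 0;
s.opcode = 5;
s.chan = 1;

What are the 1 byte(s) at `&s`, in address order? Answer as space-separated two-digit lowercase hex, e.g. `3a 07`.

cnt:2 = 0 → 0x0 << 0 → word 0x00
opcode:5 = 5 → 0x5 << 2 → word 0x14
chan:1 = 1 → 0x1 << 7 → word 0x94
word = 0x94 → little-endian bytes:
  [0]=0x94

94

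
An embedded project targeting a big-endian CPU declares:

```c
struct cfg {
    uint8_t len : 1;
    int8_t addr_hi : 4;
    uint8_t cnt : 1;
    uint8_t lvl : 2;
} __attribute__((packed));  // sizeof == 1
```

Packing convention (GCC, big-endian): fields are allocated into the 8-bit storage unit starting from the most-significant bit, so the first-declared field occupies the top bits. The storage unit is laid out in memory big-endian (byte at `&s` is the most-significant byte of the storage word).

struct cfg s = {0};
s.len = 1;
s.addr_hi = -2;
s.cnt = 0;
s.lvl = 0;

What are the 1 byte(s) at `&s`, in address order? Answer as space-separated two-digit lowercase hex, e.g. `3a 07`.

len:1 = 1 → 0x1 << 7 → word 0x80
addr_hi:4 = -2 → 0xe << 3 → word 0xf0
cnt:1 = 0 → 0x0 << 2 → word 0xf0
lvl:2 = 0 → 0x0 << 0 → word 0xf0
word = 0xf0 → big-endian bytes:
  [0]=0xf0

f0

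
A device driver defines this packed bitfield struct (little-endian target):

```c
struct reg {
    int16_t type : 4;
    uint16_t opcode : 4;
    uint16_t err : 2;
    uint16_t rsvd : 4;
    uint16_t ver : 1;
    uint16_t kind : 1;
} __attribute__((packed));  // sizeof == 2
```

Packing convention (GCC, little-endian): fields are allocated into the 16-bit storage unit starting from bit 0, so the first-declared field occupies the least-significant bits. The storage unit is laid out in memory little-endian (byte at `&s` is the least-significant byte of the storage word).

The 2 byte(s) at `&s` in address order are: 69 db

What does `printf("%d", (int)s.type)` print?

[0]=0x69 [1]=0xdb (little-endian) → word 0xdb69
type:4 @ bit 0 → (0xdb69>>0)&0xf = 0x9  ←
opcode:4 @ bit 4 → (0xdb69>>4)&0xf = 0x6
err:2 @ bit 8 → (0xdb69>>8)&0x3 = 0x3
rsvd:4 @ bit 10 → (0xdb69>>10)&0xf = 0x6
ver:1 @ bit 14 → (0xdb69>>14)&0x1 = 0x1
kind:1 @ bit 15 → (0xdb69>>15)&0x1 = 0x1
type signed 4b, MSB=1: 9 - 16 = -7

-7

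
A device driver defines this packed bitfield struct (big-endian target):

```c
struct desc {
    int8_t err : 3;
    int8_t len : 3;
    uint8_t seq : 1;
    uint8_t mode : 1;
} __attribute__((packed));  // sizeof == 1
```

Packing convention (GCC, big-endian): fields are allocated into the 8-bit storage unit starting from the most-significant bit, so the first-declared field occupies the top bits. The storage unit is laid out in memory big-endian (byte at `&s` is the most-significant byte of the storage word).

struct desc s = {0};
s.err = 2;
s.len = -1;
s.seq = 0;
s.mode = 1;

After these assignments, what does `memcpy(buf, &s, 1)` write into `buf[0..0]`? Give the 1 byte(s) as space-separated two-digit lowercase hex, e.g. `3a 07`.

[5+:3] err=2 & 0x7 = 0x2; word=0x40
[2+:3] len=-1 & 0x7 = 0x7; word=0x5c
[1+:1] seq=0 & 0x1 = 0x0; word=0x5c
[0+:1] mode=1 & 0x1 = 0x1; word=0x5d
word = 0x5d → big-endian bytes:
  [0]=0x5d

5d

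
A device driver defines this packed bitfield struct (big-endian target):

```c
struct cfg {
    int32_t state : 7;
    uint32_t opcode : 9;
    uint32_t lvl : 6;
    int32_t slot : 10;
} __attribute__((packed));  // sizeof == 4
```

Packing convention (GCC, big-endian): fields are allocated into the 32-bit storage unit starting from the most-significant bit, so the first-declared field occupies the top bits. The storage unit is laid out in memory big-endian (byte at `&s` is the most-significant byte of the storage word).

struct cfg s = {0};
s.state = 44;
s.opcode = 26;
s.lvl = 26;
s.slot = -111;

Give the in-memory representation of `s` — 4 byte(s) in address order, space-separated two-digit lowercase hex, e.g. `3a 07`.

58 1a 6b 91

[25+:7] state=44 & 0x7f = 0x2c; word=0x58000000
[16+:9] opcode=26 & 0x1ff = 0x1a; word=0x581a0000
[10+:6] lvl=26 & 0x3f = 0x1a; word=0x581a6800
[0+:10] slot=-111 & 0x3ff = 0x391; word=0x581a6b91
word = 0x581a6b91 → big-endian bytes:
  [0]=0x58  [1]=0x1a  [2]=0x6b  [3]=0x91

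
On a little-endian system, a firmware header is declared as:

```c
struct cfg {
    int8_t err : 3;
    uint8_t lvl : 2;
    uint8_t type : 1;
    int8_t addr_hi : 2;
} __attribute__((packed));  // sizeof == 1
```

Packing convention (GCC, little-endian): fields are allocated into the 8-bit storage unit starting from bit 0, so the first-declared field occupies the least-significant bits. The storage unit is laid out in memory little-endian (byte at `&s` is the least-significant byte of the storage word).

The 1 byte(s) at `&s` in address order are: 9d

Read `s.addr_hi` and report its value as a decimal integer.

-2

[0]=0x9d (little-endian) → word 0x9d
err [0+:3] = (word>>0) & 0x7 = 5
lvl [3+:2] = (word>>3) & 0x3 = 3
type [5+:1] = (word>>5) & 0x1 = 0
addr_hi [6+:2] = (word>>6) & 0x3 = 2  ←
addr_hi signed 2b, MSB=1: 2 - 4 = -2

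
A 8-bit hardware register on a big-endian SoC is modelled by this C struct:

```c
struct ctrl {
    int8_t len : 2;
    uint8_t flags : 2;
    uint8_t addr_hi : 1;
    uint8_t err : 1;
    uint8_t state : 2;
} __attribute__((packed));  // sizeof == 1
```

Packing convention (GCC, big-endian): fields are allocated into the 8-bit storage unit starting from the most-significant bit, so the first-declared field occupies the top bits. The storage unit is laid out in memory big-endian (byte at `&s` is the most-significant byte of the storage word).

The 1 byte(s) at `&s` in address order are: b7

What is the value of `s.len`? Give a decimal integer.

[0]=0xb7 (big-endian) → word 0xb7
len:2 @ bit 6 → (0xb7>>6)&0x3 = 0x2  ←
flags:2 @ bit 4 → (0xb7>>4)&0x3 = 0x3
addr_hi:1 @ bit 3 → (0xb7>>3)&0x1 = 0x0
err:1 @ bit 2 → (0xb7>>2)&0x1 = 0x1
state:2 @ bit 0 → (0xb7>>0)&0x3 = 0x3
len signed 2b, MSB=1: 2 - 4 = -2

-2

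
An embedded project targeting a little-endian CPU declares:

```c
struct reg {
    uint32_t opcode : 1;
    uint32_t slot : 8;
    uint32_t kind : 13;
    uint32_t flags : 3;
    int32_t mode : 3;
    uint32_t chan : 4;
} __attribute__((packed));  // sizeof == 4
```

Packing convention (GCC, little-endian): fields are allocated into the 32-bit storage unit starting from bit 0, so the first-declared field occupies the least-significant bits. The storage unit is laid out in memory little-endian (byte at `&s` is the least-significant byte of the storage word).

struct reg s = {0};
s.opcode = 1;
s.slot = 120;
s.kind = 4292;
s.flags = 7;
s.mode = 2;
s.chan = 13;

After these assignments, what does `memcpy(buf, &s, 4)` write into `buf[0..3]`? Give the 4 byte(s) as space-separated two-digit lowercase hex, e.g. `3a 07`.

opcode:1 = 1 → 0x1 << 0 → word 0x00000001
slot:8 = 120 → 0x78 << 1 → word 0x000000f1
kind:13 = 4292 → 0x10c4 << 9 → word 0x002188f1
flags:3 = 7 → 0x7 << 22 → word 0x01e188f1
mode:3 = 2 → 0x2 << 25 → word 0x05e188f1
chan:4 = 13 → 0xd << 28 → word 0xd5e188f1
word = 0xd5e188f1 → little-endian bytes:
  [0]=0xf1  [1]=0x88  [2]=0xe1  [3]=0xd5

f1 88 e1 d5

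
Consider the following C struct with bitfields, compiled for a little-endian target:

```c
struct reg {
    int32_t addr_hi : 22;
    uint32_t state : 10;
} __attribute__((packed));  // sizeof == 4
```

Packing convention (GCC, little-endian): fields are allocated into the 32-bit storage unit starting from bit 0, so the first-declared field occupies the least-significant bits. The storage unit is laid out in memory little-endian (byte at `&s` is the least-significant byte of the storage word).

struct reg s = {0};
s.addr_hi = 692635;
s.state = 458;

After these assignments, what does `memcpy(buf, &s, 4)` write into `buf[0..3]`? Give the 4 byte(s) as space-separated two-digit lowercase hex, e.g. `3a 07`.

9b 91 8a 72

[0+:22] addr_hi=692635 & 0x3fffff = 0xa919b; word=0x000a919b
[22+:10] state=458 & 0x3ff = 0x1ca; word=0x728a919b
word = 0x728a919b → little-endian bytes:
  [0]=0x9b  [1]=0x91  [2]=0x8a  [3]=0x72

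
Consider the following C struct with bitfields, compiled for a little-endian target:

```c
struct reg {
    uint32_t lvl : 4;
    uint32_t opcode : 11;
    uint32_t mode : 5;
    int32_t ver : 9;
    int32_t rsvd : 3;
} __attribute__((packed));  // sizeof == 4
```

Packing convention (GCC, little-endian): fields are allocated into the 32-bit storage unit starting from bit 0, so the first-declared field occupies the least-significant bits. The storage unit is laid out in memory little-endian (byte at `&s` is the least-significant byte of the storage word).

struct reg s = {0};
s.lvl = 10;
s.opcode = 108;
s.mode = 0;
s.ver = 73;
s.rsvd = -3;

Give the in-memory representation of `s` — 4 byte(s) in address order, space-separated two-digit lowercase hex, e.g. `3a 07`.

ca 06 90 a4

lvl:4 = 10 → 0xa << 0 → word 0x0000000a
opcode:11 = 108 → 0x6c << 4 → word 0x000006ca
mode:5 = 0 → 0x0 << 15 → word 0x000006ca
ver:9 = 73 → 0x49 << 20 → word 0x049006ca
rsvd:3 = -3 → 0x5 << 29 → word 0xa49006ca
word = 0xa49006ca → little-endian bytes:
  [0]=0xca  [1]=0x06  [2]=0x90  [3]=0xa4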